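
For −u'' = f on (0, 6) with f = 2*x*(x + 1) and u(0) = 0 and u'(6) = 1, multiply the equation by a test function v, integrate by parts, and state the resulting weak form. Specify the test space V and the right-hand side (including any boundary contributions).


V = {v ∈ H^1(0, 6) : v(0) = 0} (test functions vanish at x = 0 where u is specified); weak form: ∫_0^6 u'v' dx = ∫_0^6 (2*x*(x + 1)) v dx + v(6) for all v ∈ V.

Multiply both sides by a test function v and integrate from 0 to 6:
  ∫_0^6 −u''(x) v(x) dx = ∫_0^6 f(x) v(x) dx.
Integrate the LHS by parts once:
  ∫_0^6 −u'' v dx = −[u'(x) v(x)]_0^6 + ∫_0^6 u'(x) v'(x) dx.
Thus ∫_0^6 u'(x) v'(x) dx = ∫_0^6 f(x) v(x) dx + [u'(x) v(x)]_0^6.
Choose V so that boundary terms are either known or forced to vanish.
Mixed BC: u(0) = 0 (Dirichlet) and u'(6) = 1 (Neumann). Define V = {v ∈ H^1(0, 6) : v(0) = 0}. Then [u' v]_0^6 = u'(6)·v(6) − u'(0)·0 = v(6).
Weak formulation: find u (satisfying any essential BC) such that ∫_0^6 u'(x) v'(x) dx = ∫_0^6 f v dx + v(6) for all v ∈ V (Dirichlet at 0 absorbed into V; Neumann datum at x = 6 contributes the boundary term).
Substituting f(x) = 2*x*(x + 1), the right-hand side is ∫_0^6 (2*x*(x + 1)) v dx + v(6).


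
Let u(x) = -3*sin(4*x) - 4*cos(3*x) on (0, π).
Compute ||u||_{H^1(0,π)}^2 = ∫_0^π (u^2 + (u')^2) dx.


||u||_{H^1(0,π)}^2 = 1920/7 + 313*π/2

u'(x) = 12*sin(3*x) - 12*cos(4*x).
Expand u² and (u')² and integrate term by term on (0, π), using: for integers n ≥ 1, ∫_0^π sin²(nx) dx = ∫_0^π cos²(nx) dx = π/2; for n ≠ n', ∫_0^π sin(nx)sin(n'x) dx = ∫_0^π cos(nx)cos(n'x) dx = 0; and by product-to-sum, ∫_0^π sin(nx)cos(n'x) dx = ½∫_0^π [sin((n+n')x) + sin((n−n')x)] dx, which is 0 when n+n' is even and 2n/(n²−n'²) when n+n' is odd (it need not vanish on (0, π)).
  u² squared terms: (-4)²·∫cos(3x)² dx = 16·π/2 = 8*π;  (-3)²·∫sin(4x)² dx = 9·π/2 = 9*π/2.
  u² cross terms: 2·(-4)·(-3)·∫cos(3x)·sin(4x) dx = 24·(8/7) = 192/7.
  So ∫_0^π u² dx = 8*π + 9*π/2 + 192/7 = 192/7 + 25*π/2.
  (u')² squared terms: (-12)²·∫cos(4x)² dx = 144·π/2 = 72*π;  (12)²·∫sin(3x)² dx = 144·π/2 = 72*π.
  (u')² cross terms: 2·(-12)·(12)·∫cos(4x)·sin(3x) dx = -288·(-6/7) = 1728/7.
  So ∫_0^π (u')² dx = 72*π + 72*π + 1728/7 = 1728/7 + 144*π.
||u||_{H^1}^2 = (192/7 + 25*π/2) + (1728/7 + 144*π) = 1920/7 + 313*π/2.


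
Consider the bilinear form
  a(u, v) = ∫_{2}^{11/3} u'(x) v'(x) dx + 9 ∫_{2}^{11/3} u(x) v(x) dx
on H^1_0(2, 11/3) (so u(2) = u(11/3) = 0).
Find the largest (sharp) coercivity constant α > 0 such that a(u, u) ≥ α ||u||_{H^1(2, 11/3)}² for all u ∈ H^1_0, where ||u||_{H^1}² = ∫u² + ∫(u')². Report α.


α = 1

Coercivity of a(·,·) on H^1_0(2, 11/3) means a(u, u) ≥ α ||u||_{H^1}² for every u ∈ H^1_0.
The interval has length L = 5/3, and Poincaré/coercivity depend only on L. Here a(u, u) = ∫(u')² + (9)·∫u².
Here c = 9 ≥ 1, so a(u,u) = ∫(u')² + c∫u² ≥ ∫(u')² + ∫u² = ||u||_{H^1}², i.e. α = 1 works. No larger α is possible: a(u,u) ≥ α||u||_{H^1}² means (1−α)∫(u')² ≥ (α−c)∫u², and for the modes u_n = sin(nπ(x−x₀)/L) (x₀ the left endpoint) one has ∫u_n²/∫(u_n')² = (L/(nπ))² → 0, so a(u_n,u_n)/||u_n||_{H^1}² → 1. Hence the optimal constant is α = 1.
Therefore α = 1.


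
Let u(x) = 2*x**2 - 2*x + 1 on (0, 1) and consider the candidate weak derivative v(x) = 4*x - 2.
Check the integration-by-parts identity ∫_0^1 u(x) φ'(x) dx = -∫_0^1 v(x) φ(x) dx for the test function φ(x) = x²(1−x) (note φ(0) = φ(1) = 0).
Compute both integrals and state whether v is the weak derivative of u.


LHS = -1/30, RHS = -1/30. Yes, v = u' weakly.

u(x) = 2*x**2 - 2*x + 1, classical derivative u'(x) = 4*x - 2.
φ(x) = x²(1−x), so φ'(x) = x*(2 - 3*x).
Note φ(0) = φ(1) = 0, so the boundary term u·φ vanishes.
LHS = ∫_0^1 u(x) φ'(x) dx = ∫_0^1 (-6*x^4 + 10*x^3 - 7*x^2 + 2*x) dx. Term by term:
  ∫_0^1 -6*x^4 dx = -6/5;  ∫_0^1 10*x^3 dx = 5/2;  ∫_0^1 -7*x^2 dx = -7/3;
  ∫_0^1 2*x dx = 1.
Sum: -6/5 + 5/2 − 7/3 + 1 = -1/30.
So LHS = -1/30.
∫_0^1 v(x) φ(x) dx = ∫_0^1 (-4*x^4 + 6*x^3 - 2*x^2) dx. Term by term:
  ∫_0^1 -4*x^4 dx = -4/5;  ∫_0^1 6*x^3 dx = 3/2;  ∫_0^1 -2*x^2 dx = -2/3.
Sum: -4/5 + 3/2 − 2/3 = 1/30.
So RHS = -∫_0^1 v(x) φ(x) dx = -1/30.
LHS = RHS, so the identity holds for this test φ.
Moreover u is smooth here and v(x) = u'(x) = 4*x - 2 pointwise, so the identity holds for every test function. Hence v is the weak derivative of u.


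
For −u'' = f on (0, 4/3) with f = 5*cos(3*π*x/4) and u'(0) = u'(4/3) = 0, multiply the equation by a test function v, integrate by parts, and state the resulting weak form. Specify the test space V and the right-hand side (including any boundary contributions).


V = H^1(0, 4/3) (no boundary constraint on v; u is determined up to an additive constant); weak form: ∫_0^4/3 u'v' dx = ∫_0^4/3 (5*cos(3*π*x/4)) v dx for all v ∈ V.

Multiply both sides by a test function v and integrate from 0 to 4/3:
  ∫_0^4/3 −u''(x) v(x) dx = ∫_0^4/3 f(x) v(x) dx.
Integrate the LHS by parts once:
  ∫_0^4/3 −u'' v dx = −[u'(x) v(x)]_0^4/3 + ∫_0^4/3 u'(x) v'(x) dx.
Thus ∫_0^4/3 u'(x) v'(x) dx = ∫_0^4/3 f(x) v(x) dx + [u'(x) v(x)]_0^4/3.
Choose V so that boundary terms are either known or forced to vanish.
u has homogeneous Neumann: u'(0) = u'(4/3) = 0. So [u' v]_0^4/3 = 0·v(4/3) − 0·v(0) = 0 for any v; take V = H^1(0, 4/3).
Weak formulation: find u (satisfying any essential BC) such that ∫_0^4/3 u'(x) v'(x) dx = ∫_0^4/3 f v dx for all v ∈ V (homogeneous Neumann, so boundary terms vanish).
Substituting f(x) = 5*cos(3*π*x/4), the right-hand side is ∫_0^4/3 (5*cos(3*π*x/4)) v dx.
Compatibility check (pure Neumann): taking v ≡ 1 ∈ V gives 0 = ∫_0^4/3 f dx + (0) − (0), i.e. ∫_0^4/3 f dx must equal u'(0) − u'(4/3) = 0. Indeed ∫_0^4/3 (5*cos(3*π*x/4)) dx = 0, so the data are compatible. The solution is then unique only up to an additive constant (fix it e.g. by requiring ∫_0^4/3 u dx = 0).


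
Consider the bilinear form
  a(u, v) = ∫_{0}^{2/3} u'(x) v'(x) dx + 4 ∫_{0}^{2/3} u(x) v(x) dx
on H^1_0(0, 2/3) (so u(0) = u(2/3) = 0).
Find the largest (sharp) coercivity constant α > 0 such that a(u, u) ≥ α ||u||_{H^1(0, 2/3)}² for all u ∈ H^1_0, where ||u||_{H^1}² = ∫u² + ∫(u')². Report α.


α = 1

Coercivity of a(·,·) on H^1_0(0, 2/3) means a(u, u) ≥ α ||u||_{H^1}² for every u ∈ H^1_0.
The interval has length L = 2/3, and Poincaré/coercivity depend only on L. Here a(u, u) = ∫(u')² + (4)·∫u².
Here c = 4 ≥ 1, so a(u,u) = ∫(u')² + c∫u² ≥ ∫(u')² + ∫u² = ||u||_{H^1}², i.e. α = 1 works. No larger α is possible: a(u,u) ≥ α||u||_{H^1}² means (1−α)∫(u')² ≥ (α−c)∫u², and for the modes u_n = sin(nπ(x−x₀)/L) (x₀ the left endpoint) one has ∫u_n²/∫(u_n')² = (L/(nπ))² → 0, so a(u_n,u_n)/||u_n||_{H^1}² → 1. Hence the optimal constant is α = 1.
Therefore α = 1.


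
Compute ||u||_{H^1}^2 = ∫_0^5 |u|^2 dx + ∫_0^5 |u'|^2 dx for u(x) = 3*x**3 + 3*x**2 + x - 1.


||u||_{H^1}^2 = 4753835/21

The H^1 norm (squared) on an interval (0, L) is
  ||u||_{H^1}^2 = ∫_0^L u(x)^2 dx + ∫_0^L u'(x)^2 dx.
Compute u'(x) = 9*x**2 + 6*x + 1.
Then u(x)^2 = 9*x**6 + 18*x**5 + 15*x**4 - 5*x**2 - 2*x + 1 and u'(x)^2 = 81*x**4 + 108*x**3 + 54*x**2 + 12*x + 1.
Integrate each monomial from 0 to 5 using ∫_0^5 c·x^n dx = c·5^(n+1)/(n+1):
  ∫_0^5 u(x)^2 dx = ∫_0^5 (9*x^6 + 18*x^5 + 15*x^4 - 5*x^2 - 2*x + 1) dx. Term by term:
    ∫_0^5 9*x^6 dx = 703125/7;  ∫_0^5 18*x^5 dx = 46875;  ∫_0^5 15*x^4 dx = 9375;
    ∫_0^5 -5*x^2 dx = -625/3;  ∫_0^5 -2*x dx = -25;  ∫_0^5 1 dx = 5.
  Sum: 703125/7 + 46875 + 9375 − 625/3 − 25 + 5 = 3285830/21.
  ∫_0^5 u'(x)^2 dx = ∫_0^5 (81*x^4 + 108*x^3 + 54*x^2 + 12*x + 1) dx. Term by term:
    ∫_0^5 81*x^4 dx = 50625;  ∫_0^5 108*x^3 dx = 16875;  ∫_0^5 54*x^2 dx = 2250;
    ∫_0^5 12*x dx = 150;  ∫_0^5 1 dx = 5.
  Sum: 50625 + 16875 + 2250 + 150 + 5 = 69905.
Adding: ||u||_{H^1}^2 = 3285830/21 + 69905 = 4753835/21.


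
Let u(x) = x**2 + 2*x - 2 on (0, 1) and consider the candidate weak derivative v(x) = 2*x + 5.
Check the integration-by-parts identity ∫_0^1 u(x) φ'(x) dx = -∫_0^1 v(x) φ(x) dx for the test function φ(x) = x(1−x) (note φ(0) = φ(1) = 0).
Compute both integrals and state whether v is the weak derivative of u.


LHS = -1/2, RHS = -1. No, v is not the weak derivative of u.

u(x) = x**2 + 2*x - 2, classical derivative u'(x) = 2*x + 2.
φ(x) = x(1−x), so φ'(x) = 1 - 2*x.
Note φ(0) = φ(1) = 0, so the boundary term u·φ vanishes.
LHS = ∫_0^1 u(x) φ'(x) dx = ∫_0^1 (-2*x^3 - 3*x^2 + 6*x - 2) dx. Term by term:
  ∫_0^1 -2*x^3 dx = -1/2;  ∫_0^1 -3*x^2 dx = -1;  ∫_0^1 6*x dx = 3;
  ∫_0^1 -2 dx = -2.
Sum: -1/2 − 1 + 3 − 2 = -1/2.
So LHS = -1/2.
∫_0^1 v(x) φ(x) dx = ∫_0^1 (-2*x^3 - 3*x^2 + 5*x) dx. Term by term:
  ∫_0^1 -2*x^3 dx = -1/2;  ∫_0^1 -3*x^2 dx = -1;  ∫_0^1 5*x dx = 5/2.
Sum: -1/2 − 1 + 5/2 = 1.
So RHS = -∫_0^1 v(x) φ(x) dx = -1.
LHS − RHS = 1/2 ≠ 0, so the identity fails.
(For a valid weak derivative the identity must hold for EVERY test function, in particular this one. The failure shows v is NOT the weak derivative of u.)
Correct weak derivative would be u'(x) = 2*x + 2.


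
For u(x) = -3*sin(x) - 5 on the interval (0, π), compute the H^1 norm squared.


||u||_{H^1(0,π)}^2 = 60 + 34*π

u'(x) = -3*cos(x).
Expand u² and (u')² and integrate term by term on (0, π), using: for integers n ≥ 1, ∫_0^π sin²(nx) dx = ∫_0^π cos²(nx) dx = π/2; for n ≠ n', ∫_0^π sin(nx)sin(n'x) dx = ∫_0^π cos(nx)cos(n'x) dx = 0; and by product-to-sum, ∫_0^π sin(nx)cos(n'x) dx = ½∫_0^π [sin((n+n')x) + sin((n−n')x)] dx, which is 0 when n+n' is even and 2n/(n²−n'²) when n+n' is odd (it need not vanish on (0, π)). For the constant mode: ∫_0^π 1 dx = π, ∫_0^π cos(nx) dx = 0, ∫_0^π sin(nx) dx = (1−(−1)^n)/n.
  u² squared terms: (-5)²·∫1 dx = 25·π = 25*π;  (-3)²·∫sin(x)² dx = 9·π/2 = 9*π/2.
  u² cross terms: 2·(-5)·(-3)·∫1·sin(x) dx = 30·(2) = 60.
  So ∫_0^π u² dx = 25*π + 9*π/2 + 60 = 60 + 59*π/2.
  (u')² squared terms: (-3)²·∫cos(x)² dx = 9·π/2 = 9*π/2.
  So ∫_0^π (u')² dx = 9*π/2.
||u||_{H^1}^2 = (60 + 59*π/2) + (9*π/2) = 60 + 34*π.


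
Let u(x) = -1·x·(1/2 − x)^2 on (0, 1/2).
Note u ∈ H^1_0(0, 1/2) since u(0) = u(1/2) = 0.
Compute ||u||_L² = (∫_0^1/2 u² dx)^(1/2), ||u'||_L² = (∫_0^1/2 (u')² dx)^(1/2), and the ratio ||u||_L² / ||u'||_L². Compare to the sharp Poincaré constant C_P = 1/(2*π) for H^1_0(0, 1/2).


||u||_L² / ||u'||_L² = sqrt(14)/28 < C_P = 1/(2*π).

u(x) = -1·x·(1/2 − x)^2, so u'(x) = (1 - 6*x)*(2*x - 1)/4.
u(x) = -1·x·(1/2 − x)^2 vanishes at x = 0 and x = 1/2, so u ∈ H^1_0(0, 1/2). Differentiate via the product rule and integrate the resulting polynomials term by term.
  ∫_0^1/2 u² dx = ∫_0^1/2 (x^6 - 2*x^5 + 3*x^4/2 - x^3/2 + x^2/16) dx. Term by term:
    ∫_0^1/2 x^6 dx = 1/896;  ∫_0^1/2 -2*x^5 dx = -1/192;  ∫_0^1/2 3*x^4/2 dx = 3/320;
    ∫_0^1/2 -x^3/2 dx = -1/128;  ∫_0^1/2 x^2/16 dx = 1/384.
  Sum: 1/896 − 1/192 + 3/320 − 1/128 + 1/384 = 1/13440.
  ∫_0^1/2 (u')² dx = ∫_0^1/2 (9*x^4 - 12*x^3 + 11*x^2/2 - x + 1/16) dx. Term by term:
    ∫_0^1/2 9*x^4 dx = 9/160;  ∫_0^1/2 -12*x^3 dx = -3/16;  ∫_0^1/2 11*x^2/2 dx = 11/48;
    ∫_0^1/2 -x dx = -1/8;  ∫_0^1/2 1/16 dx = 1/32.
  Sum: 9/160 − 3/16 + 11/48 − 1/8 + 1/32 = 1/240.
∫_0^1/2 u² dx = 1/13440, so ||u||_L² = sqrt(210)/1680.
∫_0^1/2 (u')² dx = 1/240, so ||u'||_L² = sqrt(15)/60.
Ratio ||u||_L² / ||u'||_L² = sqrt(14)/28.
Sharp Poincaré constant on H^1_0(0, 1/2) is C_P = L/π = 1/(2*π), achieved by sin(2*π·x).
A polynomial bump cannot attain the sharp Poincaré constant (only the first sine eigenfunction does), so the ratio is strictly less than C_P, consistent with ||u||_L² ≤ C_P ||u'||_L².


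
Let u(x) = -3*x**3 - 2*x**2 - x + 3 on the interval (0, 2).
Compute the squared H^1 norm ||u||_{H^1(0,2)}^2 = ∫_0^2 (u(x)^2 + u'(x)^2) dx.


||u||_{H^1}^2 = 125192/105

The H^1 norm (squared) on an interval (0, L) is
  ||u||_{H^1}^2 = ∫_0^L u(x)^2 dx + ∫_0^L u'(x)^2 dx.
Compute u'(x) = -9*x**2 - 4*x - 1.
Then u(x)^2 = 9*x**6 + 12*x**5 + 10*x**4 - 14*x**3 - 11*x**2 - 6*x + 9 and u'(x)^2 = 81*x**4 + 72*x**3 + 34*x**2 + 8*x + 1.
Integrate each monomial from 0 to 2 using ∫_0^2 c·x^n dx = c·2^(n+1)/(n+1):
  ∫_0^2 u(x)^2 dx = ∫_0^2 (9*x^6 + 12*x^5 + 10*x^4 - 14*x^3 - 11*x^2 - 6*x + 9) dx. Term by term:
    ∫_0^2 9*x^6 dx = 1152/7;  ∫_0^2 12*x^5 dx = 128;  ∫_0^2 10*x^4 dx = 64;
    ∫_0^2 -14*x^3 dx = -56;  ∫_0^2 -11*x^2 dx = -88/3;  ∫_0^2 -6*x dx = -12;
    ∫_0^2 9 dx = 18.
  Sum: 1152/7 + 128 + 64 − 56 − 88/3 − 12 + 18 = 5822/21.
  ∫_0^2 u'(x)^2 dx = ∫_0^2 (81*x^4 + 72*x^3 + 34*x^2 + 8*x + 1) dx. Term by term:
    ∫_0^2 81*x^4 dx = 2592/5;  ∫_0^2 72*x^3 dx = 288;  ∫_0^2 34*x^2 dx = 272/3;
    ∫_0^2 8*x dx = 16;  ∫_0^2 1 dx = 2.
  Sum: 2592/5 + 288 + 272/3 + 16 + 2 = 13726/15.
Adding: ||u||_{H^1}^2 = 5822/21 + 13726/15 = 125192/105.


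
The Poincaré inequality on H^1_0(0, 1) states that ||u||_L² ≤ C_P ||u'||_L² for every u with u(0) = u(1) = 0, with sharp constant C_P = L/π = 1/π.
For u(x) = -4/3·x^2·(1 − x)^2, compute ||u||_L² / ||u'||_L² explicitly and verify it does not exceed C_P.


||u||_L² / ||u'||_L² = sqrt(3)/6 < C_P = 1/π.

u(x) = -4/3·x^2·(1 − x)^2, so u'(x) = 8*x*(x*(1 - x) - (x - 1)^2)/3.
u(x) = -4/3·x^2·(1 − x)^2 vanishes at x = 0 and x = 1, so u ∈ H^1_0(0, 1). Differentiate via the product rule and integrate the resulting polynomials term by term.
  ∫_0^1 u² dx = ∫_0^1 (16*x^8/9 - 64*x^7/9 + 32*x^6/3 - 64*x^5/9 + 16*x^4/9) dx. Term by term:
    ∫_0^1 16*x^8/9 dx = 16/81;  ∫_0^1 -64*x^7/9 dx = -8/9;  ∫_0^1 32*x^6/3 dx = 32/21;
    ∫_0^1 -64*x^5/9 dx = -32/27;  ∫_0^1 16*x^4/9 dx = 16/45.
  Sum: 16/81 − 8/9 + 32/21 − 32/27 + 16/45 = 8/2835.
  ∫_0^1 (u')² dx = ∫_0^1 (256*x^6/9 - 256*x^5/3 + 832*x^4/9 - 128*x^3/3 + 64*x^2/9) dx. Term by term:
    ∫_0^1 256*x^6/9 dx = 256/63;  ∫_0^1 -256*x^5/3 dx = -128/9;  ∫_0^1 832*x^4/9 dx = 832/45;
    ∫_0^1 -128*x^3/3 dx = -32/3;  ∫_0^1 64*x^2/9 dx = 64/27.
  Sum: 256/63 − 128/9 + 832/45 − 32/3 + 64/27 = 32/945.
∫_0^1 u² dx = 8/2835, so ||u||_L² = 2*sqrt(70)/315.
∫_0^1 (u')² dx = 32/945, so ||u'||_L² = 4*sqrt(210)/315.
Ratio ||u||_L² / ||u'||_L² = sqrt(3)/6.
Sharp Poincaré constant on H^1_0(0, 1) is C_P = L/π = 1/π, achieved by sin(π·x).
A polynomial bump cannot attain the sharp Poincaré constant (only the first sine eigenfunction does), so the ratio is strictly less than C_P, consistent with ||u||_L² ≤ C_P ||u'||_L².


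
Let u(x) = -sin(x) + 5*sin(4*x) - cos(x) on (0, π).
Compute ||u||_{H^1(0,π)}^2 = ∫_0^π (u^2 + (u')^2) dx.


||u||_{H^1(0,π)}^2 = -32/3 + 429*π/2

u'(x) = sin(x) - cos(x) + 20*cos(4*x).
Expand u² and (u')² and integrate term by term on (0, π), using: for integers n ≥ 1, ∫_0^π sin²(nx) dx = ∫_0^π cos²(nx) dx = π/2; for n ≠ n', ∫_0^π sin(nx)sin(n'x) dx = ∫_0^π cos(nx)cos(n'x) dx = 0; and by product-to-sum, ∫_0^π sin(nx)cos(n'x) dx = ½∫_0^π [sin((n+n')x) + sin((n−n')x)] dx, which is 0 when n+n' is even and 2n/(n²−n'²) when n+n' is odd (it need not vanish on (0, π)).
  u² squared terms: (-1)²·∫cos(x)² dx = 1·π/2 = π/2;  (-1)²·∫sin(x)² dx = 1·π/2 = π/2;  (5)²·∫sin(4x)² dx = 25·π/2 = 25*π/2.
  u² cross terms: 2·(-1)·(-1)·∫cos(x)·sin(x) dx = 2·(0) = 0;  2·(-1)·(5)·∫cos(x)·sin(4x) dx = -10·(8/15) = -16/3;  2·(-1)·(5)·∫sin(x)·sin(4x) dx = -10·(0) = 0.
  So ∫_0^π u² dx = π/2 + π/2 + 25*π/2 + 0 − 16/3 + 0 = -16/3 + 27*π/2.
  (u')² squared terms: (-1)²·∫cos(x)² dx = 1·π/2 = π/2;  (20)²·∫cos(4x)² dx = 400·π/2 = 200*π;  (1)²·∫sin(x)² dx = 1·π/2 = π/2.
  (u')² cross terms: 2·(-1)·(20)·∫cos(x)·cos(4x) dx = -40·(0) = 0;  2·(-1)·(1)·∫cos(x)·sin(x) dx = -2·(0) = 0;  2·(20)·(1)·∫cos(4x)·sin(x) dx = 40·(-2/15) = -16/3.
  So ∫_0^π (u')² dx = π/2 + 200*π + π/2 + 0 + 0 − 16/3 = -16/3 + 201*π.
||u||_{H^1}^2 = (-16/3 + 27*π/2) + (-16/3 + 201*π) = -32/3 + 429*π/2.


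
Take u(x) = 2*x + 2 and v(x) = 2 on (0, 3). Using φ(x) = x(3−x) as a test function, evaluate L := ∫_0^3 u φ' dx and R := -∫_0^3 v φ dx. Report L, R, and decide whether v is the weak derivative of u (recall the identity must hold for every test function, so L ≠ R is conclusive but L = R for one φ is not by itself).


LHS = -9, RHS = -9. Yes, v = u' weakly.

u(x) = 2*x + 2, classical derivative u'(x) = 2.
φ(x) = x(3−x), so φ'(x) = 3 - 2*x.
Note φ(0) = φ(3) = 0, so the boundary term u·φ vanishes.
LHS = ∫_0^3 u(x) φ'(x) dx = ∫_0^3 (-4*x^2 + 2*x + 6) dx. Term by term:
  ∫_0^3 -4*x^2 dx = -36;  ∫_0^3 2*x dx = 9;  ∫_0^3 6 dx = 18.
Sum: -36 + 9 + 18 = -9.
So LHS = -9.
∫_0^3 v(x) φ(x) dx = ∫_0^3 (-2*x^2 + 6*x) dx. Term by term:
  ∫_0^3 -2*x^2 dx = -18;  ∫_0^3 6*x dx = 27.
Sum: -18 + 27 = 9.
So RHS = -∫_0^3 v(x) φ(x) dx = -9.
LHS = RHS, so the identity holds for this test φ.
Moreover u is smooth here and v(x) = u'(x) = 2 pointwise, so the identity holds for every test function. Hence v is the weak derivative of u.


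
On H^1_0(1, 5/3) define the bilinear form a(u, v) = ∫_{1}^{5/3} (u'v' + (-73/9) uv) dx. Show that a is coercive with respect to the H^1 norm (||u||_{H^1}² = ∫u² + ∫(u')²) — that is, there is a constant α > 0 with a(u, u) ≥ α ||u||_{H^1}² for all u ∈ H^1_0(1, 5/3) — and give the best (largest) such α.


α = (-292 + 81*π^2)/(9*(4 + 9*π^2))

Coercivity of a(·,·) on H^1_0(1, 5/3) means a(u, u) ≥ α ||u||_{H^1}² for every u ∈ H^1_0.
The interval has length L = 2/3, and Poincaré/coercivity depend only on L. Here a(u, u) = ∫(u')² + (-73/9)·∫u².
Here c = -73/9 < 0 with |c| < (π/L)² = 9*π^2/4, so coercivity still holds. The condition a(u,u) ≥ α||u||_{H^1}² reads (1−α)∫(u')² ≥ (α−c)∫u². Any admissible α is ≤ 1 (rapidly oscillating u have ∫u²/∫(u')² → 0), and α = 1 would force 0 ≥ (1−c)∫u², impossible since c < 1; so 1−α > 0. By the sharp Poincaré inequality on H^1_0 of an interval of length L, ∫(u')² ≥ (π/L)²∫u² with equality for the first sine mode sin(π(x−x₀)/L) (x₀ the left endpoint), so the inequality holds for all u iff (1−α)(π/L)² ≥ α − c, i.e. α ≤ ((π/L)² + c)/((π/L)² + 1) = (1 + c(L/π)²)/(1 + (L/π)²). (Direct route, valid since c ≤ 0: Poincaré gives c∫u² ≥ c(L/π)²∫(u')², so a(u,u) ≥ (1 + c(L/π)²)∫(u')², while ||u||_{H^1}² ≤ (1 + (L/π)²)∫(u')²; dividing yields the same α.) With (π/L)² = 9*π^2/4 and c = -73/9, the largest admissible constant is α = ((π/L)² + c)/((π/L)² + 1).
Simplifying, α = (-292 + 81*π^2)/(9*(4 + 9*π^2)).


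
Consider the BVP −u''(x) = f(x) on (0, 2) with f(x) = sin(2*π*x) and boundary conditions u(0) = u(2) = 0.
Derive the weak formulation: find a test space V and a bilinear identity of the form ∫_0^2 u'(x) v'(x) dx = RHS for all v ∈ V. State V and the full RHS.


V = H^1_0(0, 2) (so v(0) = v(2) = 0); weak form: ∫_0^2 u'v' dx = ∫_0^2 (sin(2*π*x)) v dx for all v ∈ V.

Multiply both sides by a test function v and integrate from 0 to 2:
  ∫_0^2 −u''(x) v(x) dx = ∫_0^2 f(x) v(x) dx.
Integrate the LHS by parts once:
  ∫_0^2 −u'' v dx = −[u'(x) v(x)]_0^2 + ∫_0^2 u'(x) v'(x) dx.
Thus ∫_0^2 u'(x) v'(x) dx = ∫_0^2 f(x) v(x) dx + [u'(x) v(x)]_0^2.
Choose V so that boundary terms are either known or forced to vanish.
u is Dirichlet: u(0) = u(2) = 0. Let V = H^1_0(0, 2); then v(0) = v(2) = 0, and [u' v]_0^2 = 0.
Weak formulation: find u (satisfying any essential BC) such that ∫_0^2 u'(x) v'(x) dx = ∫_0^2 f v dx for all v ∈ V.
Substituting f(x) = sin(2*π*x), the right-hand side is ∫_0^2 (sin(2*π*x)) v dx.


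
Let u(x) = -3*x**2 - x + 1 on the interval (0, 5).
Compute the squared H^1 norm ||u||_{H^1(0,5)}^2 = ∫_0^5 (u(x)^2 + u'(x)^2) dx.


||u||_{H^1}^2 = 47935/6

The H^1 norm (squared) on an interval (0, L) is
  ||u||_{H^1}^2 = ∫_0^L u(x)^2 dx + ∫_0^L u'(x)^2 dx.
Compute u'(x) = -6*x - 1.
Then u(x)^2 = 9*x**4 + 6*x**3 - 5*x**2 - 2*x + 1 and u'(x)^2 = 36*x**2 + 12*x + 1.
Integrate each monomial from 0 to 5 using ∫_0^5 c·x^n dx = c·5^(n+1)/(n+1):
  ∫_0^5 u(x)^2 dx = ∫_0^5 (9*x^4 + 6*x^3 - 5*x^2 - 2*x + 1) dx. Term by term:
    ∫_0^5 9*x^4 dx = 5625;  ∫_0^5 6*x^3 dx = 1875/2;  ∫_0^5 -5*x^2 dx = -625/3;
    ∫_0^5 -2*x dx = -25;  ∫_0^5 1 dx = 5.
  Sum: 5625 + 1875/2 − 625/3 − 25 + 5 = 38005/6.
  ∫_0^5 u'(x)^2 dx = ∫_0^5 (36*x^2 + 12*x + 1) dx. Term by term:
    ∫_0^5 36*x^2 dx = 1500;  ∫_0^5 12*x dx = 150;  ∫_0^5 1 dx = 5.
  Sum: 1500 + 150 + 5 = 1655.
Adding: ||u||_{H^1}^2 = 38005/6 + 1655 = 47935/6.


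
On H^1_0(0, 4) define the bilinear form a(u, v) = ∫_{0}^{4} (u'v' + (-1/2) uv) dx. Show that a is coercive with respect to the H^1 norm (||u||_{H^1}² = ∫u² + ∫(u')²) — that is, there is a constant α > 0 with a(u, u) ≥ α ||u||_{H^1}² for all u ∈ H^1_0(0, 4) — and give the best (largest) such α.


α = (-8 + π^2)/(π^2 + 16)

Coercivity of a(·,·) on H^1_0(0, 4) means a(u, u) ≥ α ||u||_{H^1}² for every u ∈ H^1_0.
The interval has length L = 4, and Poincaré/coercivity depend only on L. Here a(u, u) = ∫(u')² + (-1/2)·∫u².
Here c = -1/2 < 0 with |c| < (π/L)² = π^2/16, so coercivity still holds. The condition a(u,u) ≥ α||u||_{H^1}² reads (1−α)∫(u')² ≥ (α−c)∫u². Any admissible α is ≤ 1 (rapidly oscillating u have ∫u²/∫(u')² → 0), and α = 1 would force 0 ≥ (1−c)∫u², impossible since c < 1; so 1−α > 0. By the sharp Poincaré inequality on H^1_0 of an interval of length L, ∫(u')² ≥ (π/L)²∫u² with equality for the first sine mode sin(π(x−x₀)/L) (x₀ the left endpoint), so the inequality holds for all u iff (1−α)(π/L)² ≥ α − c, i.e. α ≤ ((π/L)² + c)/((π/L)² + 1) = (1 + c(L/π)²)/(1 + (L/π)²). (Direct route, valid since c ≤ 0: Poincaré gives c∫u² ≥ c(L/π)²∫(u')², so a(u,u) ≥ (1 + c(L/π)²)∫(u')², while ||u||_{H^1}² ≤ (1 + (L/π)²)∫(u')²; dividing yields the same α.) With (π/L)² = π^2/16 and c = -1/2, the largest admissible constant is α = ((π/L)² + c)/((π/L)² + 1).
Simplifying, α = (-8 + π^2)/(π^2 + 16).


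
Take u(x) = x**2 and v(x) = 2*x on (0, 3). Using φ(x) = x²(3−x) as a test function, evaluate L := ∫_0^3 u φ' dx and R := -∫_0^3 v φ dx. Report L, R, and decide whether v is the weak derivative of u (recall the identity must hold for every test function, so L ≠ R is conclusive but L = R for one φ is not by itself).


LHS = -243/10, RHS = -243/10. Yes, v = u' weakly.

u(x) = x**2, classical derivative u'(x) = 2*x.
φ(x) = x²(3−x), so φ'(x) = 3*x*(2 - x).
Note φ(0) = φ(3) = 0, so the boundary term u·φ vanishes.
LHS = ∫_0^3 u(x) φ'(x) dx = ∫_0^3 (-3*x^4 + 6*x^3) dx. Term by term:
  ∫_0^3 -3*x^4 dx = -729/5;  ∫_0^3 6*x^3 dx = 243/2.
Sum: -729/5 + 243/2 = -243/10.
So LHS = -243/10.
∫_0^3 v(x) φ(x) dx = ∫_0^3 (-2*x^4 + 6*x^3) dx. Term by term:
  ∫_0^3 -2*x^4 dx = -486/5;  ∫_0^3 6*x^3 dx = 243/2.
Sum: -486/5 + 243/2 = 243/10.
So RHS = -∫_0^3 v(x) φ(x) dx = -243/10.
LHS = RHS, so the identity holds for this test φ.
Moreover u is smooth here and v(x) = u'(x) = 2*x pointwise, so the identity holds for every test function. Hence v is the weak derivative of u.


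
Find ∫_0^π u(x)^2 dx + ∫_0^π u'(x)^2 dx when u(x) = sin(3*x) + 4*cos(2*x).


||u||_{H^1(0,π)}^2 = 48 + 45*π

u'(x) = -8*sin(2*x) + 3*cos(3*x).
Expand u² and (u')² and integrate term by term on (0, π), using: for integers n ≥ 1, ∫_0^π sin²(nx) dx = ∫_0^π cos²(nx) dx = π/2; for n ≠ n', ∫_0^π sin(nx)sin(n'x) dx = ∫_0^π cos(nx)cos(n'x) dx = 0; and by product-to-sum, ∫_0^π sin(nx)cos(n'x) dx = ½∫_0^π [sin((n+n')x) + sin((n−n')x)] dx, which is 0 when n+n' is even and 2n/(n²−n'²) when n+n' is odd (it need not vanish on (0, π)).
  u² squared terms: (4)²·∫cos(2x)² dx = 16·π/2 = 8*π;  (1)²·∫sin(3x)² dx = 1·π/2 = π/2.
  u² cross terms: 2·(4)·(1)·∫cos(2x)·sin(3x) dx = 8·(6/5) = 48/5.
  So ∫_0^π u² dx = 8*π + π/2 + 48/5 = 48/5 + 17*π/2.
  (u')² squared terms: (-8)²·∫sin(2x)² dx = 64·π/2 = 32*π;  (3)²·∫cos(3x)² dx = 9·π/2 = 9*π/2.
  (u')² cross terms: 2·(-8)·(3)·∫sin(2x)·cos(3x) dx = -48·(-4/5) = 192/5.
  So ∫_0^π (u')² dx = 32*π + 9*π/2 + 192/5 = 192/5 + 73*π/2.
||u||_{H^1}^2 = (48/5 + 17*π/2) + (192/5 + 73*π/2) = 48 + 45*π.


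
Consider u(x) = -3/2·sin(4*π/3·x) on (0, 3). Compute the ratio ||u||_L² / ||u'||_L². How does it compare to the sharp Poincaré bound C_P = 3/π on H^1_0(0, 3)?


||u||_L² / ||u'||_L² = 3/(4*π) < C_P = 3/π.

u(x) = -3/2·sin(4*π/3·x), so u'(x) = -2*π*cos(4*π*x/3).
Writing u(x) = A·sin(kπx/L) with A = -3/2 and k = 4, use ∫_0^L sin²(kπx/L) dx = L/2 and ∫_0^L cos²(kπx/L) dx = L/2.
u² = 9/4·sin²(4*π/3·x) and (u')² = 4*π^2·cos²(4*π/3·x), and each of sin², cos² integrates to L/2 = 3/2 over (0, 3).
∫_0^3 u² dx = 27/8, so ||u||_L² = 3*sqrt(6)/4.
∫_0^3 (u')² dx = 6*π^2, so ||u'||_L² = sqrt(6)*π.
Ratio ||u||_L² / ||u'||_L² = 3/(4*π).
Sharp Poincaré constant on H^1_0(0, 3) is C_P = L/π = 3/π, achieved by sin(π/3·x).
This is the k = 4 harmonic; the ratio L/(kπ) is strictly less than C_P = L/π, consistent with the sharp inequality ||u||_L² ≤ C_P ||u'||_L².


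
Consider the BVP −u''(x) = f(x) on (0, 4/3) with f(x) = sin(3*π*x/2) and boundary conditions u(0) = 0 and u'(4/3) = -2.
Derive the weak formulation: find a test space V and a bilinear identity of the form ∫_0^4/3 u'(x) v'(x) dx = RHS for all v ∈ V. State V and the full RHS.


V = {v ∈ H^1(0, 4/3) : v(0) = 0} (test functions vanish at x = 0 where u is specified); weak form: ∫_0^4/3 u'v' dx = ∫_0^4/3 (sin(3*π*x/2)) v dx − 2·v(4/3) for all v ∈ V.

Multiply both sides by a test function v and integrate from 0 to 4/3:
  ∫_0^4/3 −u''(x) v(x) dx = ∫_0^4/3 f(x) v(x) dx.
Integrate the LHS by parts once:
  ∫_0^4/3 −u'' v dx = −[u'(x) v(x)]_0^4/3 + ∫_0^4/3 u'(x) v'(x) dx.
Thus ∫_0^4/3 u'(x) v'(x) dx = ∫_0^4/3 f(x) v(x) dx + [u'(x) v(x)]_0^4/3.
Choose V so that boundary terms are either known or forced to vanish.
Mixed BC: u(0) = 0 (Dirichlet) and u'(4/3) = -2 (Neumann). Define V = {v ∈ H^1(0, 4/3) : v(0) = 0}. Then [u' v]_0^4/3 = u'(4/3)·v(4/3) − u'(0)·0 = − 2·v(4/3).
Weak formulation: find u (satisfying any essential BC) such that ∫_0^4/3 u'(x) v'(x) dx = ∫_0^4/3 f v dx − 2·v(4/3) for all v ∈ V (Dirichlet at 0 absorbed into V; Neumann datum at x = 4/3 contributes the boundary term).
Substituting f(x) = sin(3*π*x/2), the right-hand side is ∫_0^4/3 (sin(3*π*x/2)) v dx − 2·v(4/3).


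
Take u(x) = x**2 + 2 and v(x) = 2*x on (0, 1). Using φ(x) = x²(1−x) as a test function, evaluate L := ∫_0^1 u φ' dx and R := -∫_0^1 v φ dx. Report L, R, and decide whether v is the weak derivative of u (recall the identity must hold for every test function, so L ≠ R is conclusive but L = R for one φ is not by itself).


LHS = -1/10, RHS = -1/10. Yes, v = u' weakly.

u(x) = x**2 + 2, classical derivative u'(x) = 2*x.
φ(x) = x²(1−x), so φ'(x) = x*(2 - 3*x).
Note φ(0) = φ(1) = 0, so the boundary term u·φ vanishes.
LHS = ∫_0^1 u(x) φ'(x) dx = ∫_0^1 (-3*x^4 + 2*x^3 - 6*x^2 + 4*x) dx. Term by term:
  ∫_0^1 -3*x^4 dx = -3/5;  ∫_0^1 2*x^3 dx = 1/2;  ∫_0^1 -6*x^2 dx = -2;
  ∫_0^1 4*x dx = 2.
Sum: -3/5 + 1/2 − 2 + 2 = -1/10.
So LHS = -1/10.
∫_0^1 v(x) φ(x) dx = ∫_0^1 (-2*x^4 + 2*x^3) dx. Term by term:
  ∫_0^1 -2*x^4 dx = -2/5;  ∫_0^1 2*x^3 dx = 1/2.
Sum: -2/5 + 1/2 = 1/10.
So RHS = -∫_0^1 v(x) φ(x) dx = -1/10.
LHS = RHS, so the identity holds for this test φ.
Moreover u is smooth here and v(x) = u'(x) = 2*x pointwise, so the identity holds for every test function. Hence v is the weak derivative of u.


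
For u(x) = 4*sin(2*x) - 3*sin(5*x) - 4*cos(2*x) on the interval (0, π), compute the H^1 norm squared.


||u||_{H^1(0,π)}^2 = 400/7 + 197*π

u'(x) = 8*sin(2*x) + 8*cos(2*x) - 15*cos(5*x).
Expand u² and (u')² and integrate term by term on (0, π), using: for integers n ≥ 1, ∫_0^π sin²(nx) dx = ∫_0^π cos²(nx) dx = π/2; for n ≠ n', ∫_0^π sin(nx)sin(n'x) dx = ∫_0^π cos(nx)cos(n'x) dx = 0; and by product-to-sum, ∫_0^π sin(nx)cos(n'x) dx = ½∫_0^π [sin((n+n')x) + sin((n−n')x)] dx, which is 0 when n+n' is even and 2n/(n²−n'²) when n+n' is odd (it need not vanish on (0, π)).
  u² squared terms: (-4)²·∫cos(2x)² dx = 16·π/2 = 8*π;  (-3)²·∫sin(5x)² dx = 9·π/2 = 9*π/2;  (4)²·∫sin(2x)² dx = 16·π/2 = 8*π.
  u² cross terms: 2·(-4)·(-3)·∫cos(2x)·sin(5x) dx = 24·(10/21) = 80/7;  2·(-4)·(4)·∫cos(2x)·sin(2x) dx = -32·(0) = 0;  2·(-3)·(4)·∫sin(5x)·sin(2x) dx = -24·(0) = 0.
  So ∫_0^π u² dx = 8*π + 9*π/2 + 8*π + 80/7 + 0 + 0 = 80/7 + 41*π/2.
  (u')² squared terms: (-15)²·∫cos(5x)² dx = 225·π/2 = 225*π/2;  (8)²·∫cos(2x)² dx = 64·π/2 = 32*π;  (8)²·∫sin(2x)² dx = 64·π/2 = 32*π.
  (u')² cross terms: 2·(-15)·(8)·∫cos(5x)·cos(2x) dx = -240·(0) = 0;  2·(-15)·(8)·∫cos(5x)·sin(2x) dx = -240·(-4/21) = 320/7;  2·(8)·(8)·∫cos(2x)·sin(2x) dx = 128·(0) = 0.
  So ∫_0^π (u')² dx = 225*π/2 + 32*π + 32*π + 0 + 320/7 + 0 = 320/7 + 353*π/2.
||u||_{H^1}^2 = (80/7 + 41*π/2) + (320/7 + 353*π/2) = 400/7 + 197*π.


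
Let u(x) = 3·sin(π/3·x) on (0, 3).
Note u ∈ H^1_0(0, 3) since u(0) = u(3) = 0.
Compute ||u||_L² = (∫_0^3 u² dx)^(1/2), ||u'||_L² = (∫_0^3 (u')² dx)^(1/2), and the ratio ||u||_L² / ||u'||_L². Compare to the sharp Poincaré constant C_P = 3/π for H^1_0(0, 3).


||u||_L² / ||u'||_L² = 3/π = C_P.

u(x) = 3·sin(π/3·x), so u'(x) = π*cos(π*x/3).
Writing u(x) = A·sin(kπx/L) with A = 3 and k = 1, use ∫_0^L sin²(kπx/L) dx = L/2 and ∫_0^L cos²(kπx/L) dx = L/2.
u² = 9·sin²(π/3·x) and (u')² = π^2·cos²(π/3·x), and each of sin², cos² integrates to L/2 = 3/2 over (0, 3).
∫_0^3 u² dx = 27/2, so ||u||_L² = 3*sqrt(6)/2.
∫_0^3 (u')² dx = 3*π^2/2, so ||u'||_L² = sqrt(6)*π/2.
Ratio ||u||_L² / ||u'||_L² = 3/π.
Sharp Poincaré constant on H^1_0(0, 3) is C_P = L/π = 3/π, achieved by sin(π/3·x).
This is the k = 1 eigenfunction (up to amplitude), so the ratio equals the sharp Poincaré constant exactly.


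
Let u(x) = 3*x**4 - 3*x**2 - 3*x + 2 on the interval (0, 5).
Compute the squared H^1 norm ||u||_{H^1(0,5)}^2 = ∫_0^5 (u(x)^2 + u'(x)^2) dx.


||u||_{H^1}^2 = 6457855/2

The H^1 norm (squared) on an interval (0, L) is
  ||u||_{H^1}^2 = ∫_0^L u(x)^2 dx + ∫_0^L u'(x)^2 dx.
Compute u'(x) = 12*x**3 - 6*x - 3.
Then u(x)^2 = 9*x**8 - 18*x**6 - 18*x**5 + 21*x**4 + 18*x**3 - 3*x**2 - 12*x + 4 and u'(x)^2 = 144*x**6 - 144*x**4 - 72*x**3 + 36*x**2 + 36*x + 9.
Integrate each monomial from 0 to 5 using ∫_0^5 c·x^n dx = c·5^(n+1)/(n+1):
  ∫_0^5 u(x)^2 dx = ∫_0^5 (9*x^8 - 18*x^6 - 18*x^5 + 21*x^4 + 18*x^3 - 3*x^2 - 12*x + 4) dx. Term by term:
    ∫_0^5 9*x^8 dx = 1953125;  ∫_0^5 -18*x^6 dx = -1406250/7;  ∫_0^5 -18*x^5 dx = -46875;
    ∫_0^5 21*x^4 dx = 13125;  ∫_0^5 18*x^3 dx = 5625/2;  ∫_0^5 -3*x^2 dx = -125;
    ∫_0^5 -12*x dx = -150;  ∫_0^5 4 dx = 20.
  Sum: 1953125 − 1406250/7 − 46875 + 13125 + 5625/2 − 125 − 150 + 20 = 24094555/14.
  ∫_0^5 u'(x)^2 dx = ∫_0^5 (144*x^6 - 144*x^4 - 72*x^3 + 36*x^2 + 36*x + 9) dx. Term by term:
    ∫_0^5 144*x^6 dx = 11250000/7;  ∫_0^5 -144*x^4 dx = -90000;  ∫_0^5 -72*x^3 dx = -11250;
    ∫_0^5 36*x^2 dx = 1500;  ∫_0^5 36*x dx = 450;  ∫_0^5 9 dx = 45.
  Sum: 11250000/7 − 90000 − 11250 + 1500 + 450 + 45 = 10555215/7.
Adding: ||u||_{H^1}^2 = 24094555/14 + 10555215/7 = 6457855/2.


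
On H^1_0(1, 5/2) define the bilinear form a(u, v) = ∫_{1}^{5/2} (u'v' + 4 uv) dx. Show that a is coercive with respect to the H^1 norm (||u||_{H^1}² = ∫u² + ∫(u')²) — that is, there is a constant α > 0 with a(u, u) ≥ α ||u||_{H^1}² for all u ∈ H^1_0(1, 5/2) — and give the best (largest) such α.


α = 1

Coercivity of a(·,·) on H^1_0(1, 5/2) means a(u, u) ≥ α ||u||_{H^1}² for every u ∈ H^1_0.
The interval has length L = 3/2, and Poincaré/coercivity depend only on L. Here a(u, u) = ∫(u')² + (4)·∫u².
Here c = 4 ≥ 1, so a(u,u) = ∫(u')² + c∫u² ≥ ∫(u')² + ∫u² = ||u||_{H^1}², i.e. α = 1 works. No larger α is possible: a(u,u) ≥ α||u||_{H^1}² means (1−α)∫(u')² ≥ (α−c)∫u², and for the modes u_n = sin(nπ(x−x₀)/L) (x₀ the left endpoint) one has ∫u_n²/∫(u_n')² = (L/(nπ))² → 0, so a(u_n,u_n)/||u_n||_{H^1}² → 1. Hence the optimal constant is α = 1.
Therefore α = 1.


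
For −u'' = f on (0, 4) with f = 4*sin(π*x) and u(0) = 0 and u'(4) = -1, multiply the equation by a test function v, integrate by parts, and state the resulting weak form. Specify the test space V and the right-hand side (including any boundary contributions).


V = {v ∈ H^1(0, 4) : v(0) = 0} (test functions vanish at x = 0 where u is specified); weak form: ∫_0^4 u'v' dx = ∫_0^4 (4*sin(π*x)) v dx − v(4) for all v ∈ V.

Multiply both sides by a test function v and integrate from 0 to 4:
  ∫_0^4 −u''(x) v(x) dx = ∫_0^4 f(x) v(x) dx.
Integrate the LHS by parts once:
  ∫_0^4 −u'' v dx = −[u'(x) v(x)]_0^4 + ∫_0^4 u'(x) v'(x) dx.
Thus ∫_0^4 u'(x) v'(x) dx = ∫_0^4 f(x) v(x) dx + [u'(x) v(x)]_0^4.
Choose V so that boundary terms are either known or forced to vanish.
Mixed BC: u(0) = 0 (Dirichlet) and u'(4) = -1 (Neumann). Define V = {v ∈ H^1(0, 4) : v(0) = 0}. Then [u' v]_0^4 = u'(4)·v(4) − u'(0)·0 = − v(4).
Weak formulation: find u (satisfying any essential BC) such that ∫_0^4 u'(x) v'(x) dx = ∫_0^4 f v dx − v(4) for all v ∈ V (Dirichlet at 0 absorbed into V; Neumann datum at x = 4 contributes the boundary term).
Substituting f(x) = 4*sin(π*x), the right-hand side is ∫_0^4 (4*sin(π*x)) v dx − v(4).


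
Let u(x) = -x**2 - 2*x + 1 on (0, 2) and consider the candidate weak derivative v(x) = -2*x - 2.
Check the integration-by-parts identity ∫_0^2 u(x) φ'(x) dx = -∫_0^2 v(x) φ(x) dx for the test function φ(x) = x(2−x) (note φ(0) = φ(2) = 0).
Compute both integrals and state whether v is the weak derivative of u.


LHS = 16/3, RHS = 16/3. Yes, v = u' weakly.

u(x) = -x**2 - 2*x + 1, classical derivative u'(x) = -2*x - 2.
φ(x) = x(2−x), so φ'(x) = 2 - 2*x.
Note φ(0) = φ(2) = 0, so the boundary term u·φ vanishes.
LHS = ∫_0^2 u(x) φ'(x) dx = ∫_0^2 (2*x^3 + 2*x^2 - 6*x + 2) dx. Term by term:
  ∫_0^2 2*x^3 dx = 8;  ∫_0^2 2*x^2 dx = 16/3;  ∫_0^2 -6*x dx = -12;
  ∫_0^2 2 dx = 4.
Sum: 8 + 16/3 − 12 + 4 = 16/3.
So LHS = 16/3.
∫_0^2 v(x) φ(x) dx = ∫_0^2 (2*x^3 - 2*x^2 - 4*x) dx. Term by term:
  ∫_0^2 2*x^3 dx = 8;  ∫_0^2 -2*x^2 dx = -16/3;  ∫_0^2 -4*x dx = -8.
Sum: 8 − 16/3 − 8 = -16/3.
So RHS = -∫_0^2 v(x) φ(x) dx = 16/3.
LHS = RHS, so the identity holds for this test φ.
Moreover u is smooth here and v(x) = u'(x) = -2*x - 2 pointwise, so the identity holds for every test function. Hence v is the weak derivative of u.


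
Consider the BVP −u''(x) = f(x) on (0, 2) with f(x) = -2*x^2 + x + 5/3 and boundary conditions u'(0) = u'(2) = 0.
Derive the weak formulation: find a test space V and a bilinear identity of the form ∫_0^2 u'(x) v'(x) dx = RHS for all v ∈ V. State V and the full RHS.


V = H^1(0, 2) (no boundary constraint on v; u is determined up to an additive constant); weak form: ∫_0^2 u'v' dx = ∫_0^2 (-2*x^2 + x + 5/3) v dx for all v ∈ V.

Multiply both sides by a test function v and integrate from 0 to 2:
  ∫_0^2 −u''(x) v(x) dx = ∫_0^2 f(x) v(x) dx.
Integrate the LHS by parts once:
  ∫_0^2 −u'' v dx = −[u'(x) v(x)]_0^2 + ∫_0^2 u'(x) v'(x) dx.
Thus ∫_0^2 u'(x) v'(x) dx = ∫_0^2 f(x) v(x) dx + [u'(x) v(x)]_0^2.
Choose V so that boundary terms are either known or forced to vanish.
u has homogeneous Neumann: u'(0) = u'(2) = 0. So [u' v]_0^2 = 0·v(2) − 0·v(0) = 0 for any v; take V = H^1(0, 2).
Weak formulation: find u (satisfying any essential BC) such that ∫_0^2 u'(x) v'(x) dx = ∫_0^2 f v dx for all v ∈ V (homogeneous Neumann, so boundary terms vanish).
Substituting f(x) = -2*x^2 + x + 5/3, the right-hand side is ∫_0^2 (-2*x^2 + x + 5/3) v dx.
Compatibility check (pure Neumann): taking v ≡ 1 ∈ V gives 0 = ∫_0^2 f dx + (0) − (0), i.e. ∫_0^2 f dx must equal u'(0) − u'(2) = 0. Indeed ∫_0^2 (-2*x^2 + x + 5/3) dx = 0, so the data are compatible. The solution is then unique only up to an additive constant (fix it e.g. by requiring ∫_0^2 u dx = 0).


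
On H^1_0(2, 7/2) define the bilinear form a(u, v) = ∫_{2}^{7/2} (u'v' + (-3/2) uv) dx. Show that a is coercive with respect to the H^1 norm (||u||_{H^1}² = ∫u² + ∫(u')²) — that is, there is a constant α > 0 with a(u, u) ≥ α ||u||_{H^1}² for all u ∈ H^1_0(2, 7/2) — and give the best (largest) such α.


α = (-27 + 8*π^2)/(2*(9 + 4*π^2))

Coercivity of a(·,·) on H^1_0(2, 7/2) means a(u, u) ≥ α ||u||_{H^1}² for every u ∈ H^1_0.
The interval has length L = 3/2, and Poincaré/coercivity depend only on L. Here a(u, u) = ∫(u')² + (-3/2)·∫u².
Here c = -3/2 < 0 with |c| < (π/L)² = 4*π^2/9, so coercivity still holds. The condition a(u,u) ≥ α||u||_{H^1}² reads (1−α)∫(u')² ≥ (α−c)∫u². Any admissible α is ≤ 1 (rapidly oscillating u have ∫u²/∫(u')² → 0), and α = 1 would force 0 ≥ (1−c)∫u², impossible since c < 1; so 1−α > 0. By the sharp Poincaré inequality on H^1_0 of an interval of length L, ∫(u')² ≥ (π/L)²∫u² with equality for the first sine mode sin(π(x−x₀)/L) (x₀ the left endpoint), so the inequality holds for all u iff (1−α)(π/L)² ≥ α − c, i.e. α ≤ ((π/L)² + c)/((π/L)² + 1) = (1 + c(L/π)²)/(1 + (L/π)²). (Direct route, valid since c ≤ 0: Poincaré gives c∫u² ≥ c(L/π)²∫(u')², so a(u,u) ≥ (1 + c(L/π)²)∫(u')², while ||u||_{H^1}² ≤ (1 + (L/π)²)∫(u')²; dividing yields the same α.) With (π/L)² = 4*π^2/9 and c = -3/2, the largest admissible constant is α = ((π/L)² + c)/((π/L)² + 1).
Simplifying, α = (-27 + 8*π^2)/(2*(9 + 4*π^2)).


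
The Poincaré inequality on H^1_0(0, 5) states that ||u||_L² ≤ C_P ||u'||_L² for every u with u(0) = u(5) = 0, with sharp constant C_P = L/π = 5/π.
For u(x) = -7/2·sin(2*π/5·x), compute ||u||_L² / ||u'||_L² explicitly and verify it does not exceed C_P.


||u||_L² / ||u'||_L² = 5/(2*π) < C_P = 5/π.

u(x) = -7/2·sin(2*π/5·x), so u'(x) = -7*π*cos(2*π*x/5)/5.
Writing u(x) = A·sin(kπx/L) with A = -7/2 and k = 2, use ∫_0^L sin²(kπx/L) dx = L/2 and ∫_0^L cos²(kπx/L) dx = L/2.
u² = 49/4·sin²(2*π/5·x) and (u')² = 49*π^2/25·cos²(2*π/5·x), and each of sin², cos² integrates to L/2 = 5/2 over (0, 5).
∫_0^5 u² dx = 245/8, so ||u||_L² = 7*sqrt(10)/4.
∫_0^5 (u')² dx = 49*π^2/10, so ||u'||_L² = 7*sqrt(10)*π/10.
Ratio ||u||_L² / ||u'||_L² = 5/(2*π).
Sharp Poincaré constant on H^1_0(0, 5) is C_P = L/π = 5/π, achieved by sin(π/5·x).
This is the k = 2 harmonic; the ratio L/(kπ) is strictly less than C_P = L/π, consistent with the sharp inequality ||u||_L² ≤ C_P ||u'||_L².


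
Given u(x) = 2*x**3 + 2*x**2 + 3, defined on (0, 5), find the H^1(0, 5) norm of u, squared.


||u||_{H^1}^2 = 707440/7

The H^1 norm (squared) on an interval (0, L) is
  ||u||_{H^1}^2 = ∫_0^L u(x)^2 dx + ∫_0^L u'(x)^2 dx.
Compute u'(x) = 6*x**2 + 4*x.
Then u(x)^2 = 4*x**6 + 8*x**5 + 4*x**4 + 12*x**3 + 12*x**2 + 9 and u'(x)^2 = 36*x**4 + 48*x**3 + 16*x**2.
Integrate each monomial from 0 to 5 using ∫_0^5 c·x^n dx = c·5^(n+1)/(n+1):
  ∫_0^5 u(x)^2 dx = ∫_0^5 (4*x^6 + 8*x^5 + 4*x^4 + 12*x^3 + 12*x^2 + 9) dx. Term by term:
    ∫_0^5 4*x^6 dx = 312500/7;  ∫_0^5 8*x^5 dx = 62500/3;  ∫_0^5 4*x^4 dx = 2500;
    ∫_0^5 12*x^3 dx = 1875;  ∫_0^5 12*x^2 dx = 500;  ∫_0^5 9 dx = 45.
  Sum: 312500/7 + 62500/3 + 2500 + 1875 + 500 + 45 = 1478320/21.
  ∫_0^5 u'(x)^2 dx = ∫_0^5 (36*x^4 + 48*x^3 + 16*x^2) dx. Term by term:
    ∫_0^5 36*x^4 dx = 22500;  ∫_0^5 48*x^3 dx = 7500;  ∫_0^5 16*x^2 dx = 2000/3.
  Sum: 22500 + 7500 + 2000/3 = 92000/3.
Adding: ||u||_{H^1}^2 = 1478320/21 + 92000/3 = 707440/7.
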